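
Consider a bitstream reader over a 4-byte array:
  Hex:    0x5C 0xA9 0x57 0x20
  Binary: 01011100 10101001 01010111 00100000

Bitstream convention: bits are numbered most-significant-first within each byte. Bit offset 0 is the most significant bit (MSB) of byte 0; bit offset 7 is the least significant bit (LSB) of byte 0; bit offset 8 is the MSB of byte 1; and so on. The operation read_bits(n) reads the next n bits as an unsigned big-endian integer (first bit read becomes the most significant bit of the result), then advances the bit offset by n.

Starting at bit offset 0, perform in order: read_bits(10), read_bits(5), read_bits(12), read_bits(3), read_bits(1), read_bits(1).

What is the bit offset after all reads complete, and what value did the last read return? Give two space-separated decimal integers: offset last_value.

Read 1: bits[0:10] width=10 -> value=370 (bin 0101110010); offset now 10 = byte 1 bit 2; 22 bits remain
Read 2: bits[10:15] width=5 -> value=20 (bin 10100); offset now 15 = byte 1 bit 7; 17 bits remain
Read 3: bits[15:27] width=12 -> value=2745 (bin 101010111001); offset now 27 = byte 3 bit 3; 5 bits remain
Read 4: bits[27:30] width=3 -> value=0 (bin 000); offset now 30 = byte 3 bit 6; 2 bits remain
Read 5: bits[30:31] width=1 -> value=0 (bin 0); offset now 31 = byte 3 bit 7; 1 bits remain
Read 6: bits[31:32] width=1 -> value=0 (bin 0); offset now 32 = byte 4 bit 0; 0 bits remain

Answer: 32 0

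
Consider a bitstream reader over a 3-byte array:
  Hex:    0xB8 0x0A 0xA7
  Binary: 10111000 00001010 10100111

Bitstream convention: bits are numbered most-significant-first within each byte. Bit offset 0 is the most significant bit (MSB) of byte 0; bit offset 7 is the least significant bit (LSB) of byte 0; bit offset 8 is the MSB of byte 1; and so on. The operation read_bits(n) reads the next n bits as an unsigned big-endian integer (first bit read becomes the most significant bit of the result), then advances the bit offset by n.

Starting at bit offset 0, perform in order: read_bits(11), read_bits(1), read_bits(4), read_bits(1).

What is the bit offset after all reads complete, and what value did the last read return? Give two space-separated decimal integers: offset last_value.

Answer: 17 1

Derivation:
Read 1: bits[0:11] width=11 -> value=1472 (bin 10111000000); offset now 11 = byte 1 bit 3; 13 bits remain
Read 2: bits[11:12] width=1 -> value=0 (bin 0); offset now 12 = byte 1 bit 4; 12 bits remain
Read 3: bits[12:16] width=4 -> value=10 (bin 1010); offset now 16 = byte 2 bit 0; 8 bits remain
Read 4: bits[16:17] width=1 -> value=1 (bin 1); offset now 17 = byte 2 bit 1; 7 bits remain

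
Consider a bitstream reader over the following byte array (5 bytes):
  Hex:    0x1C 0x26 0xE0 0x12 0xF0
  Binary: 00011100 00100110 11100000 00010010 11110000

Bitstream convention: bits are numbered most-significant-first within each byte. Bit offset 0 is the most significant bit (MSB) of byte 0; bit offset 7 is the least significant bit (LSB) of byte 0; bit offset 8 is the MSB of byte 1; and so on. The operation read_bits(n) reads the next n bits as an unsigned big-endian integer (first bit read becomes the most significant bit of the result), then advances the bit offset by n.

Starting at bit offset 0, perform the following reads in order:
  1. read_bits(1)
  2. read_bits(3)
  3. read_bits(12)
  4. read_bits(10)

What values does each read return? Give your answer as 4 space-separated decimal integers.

Answer: 0 1 3110 896

Derivation:
Read 1: bits[0:1] width=1 -> value=0 (bin 0); offset now 1 = byte 0 bit 1; 39 bits remain
Read 2: bits[1:4] width=3 -> value=1 (bin 001); offset now 4 = byte 0 bit 4; 36 bits remain
Read 3: bits[4:16] width=12 -> value=3110 (bin 110000100110); offset now 16 = byte 2 bit 0; 24 bits remain
Read 4: bits[16:26] width=10 -> value=896 (bin 1110000000); offset now 26 = byte 3 bit 2; 14 bits remain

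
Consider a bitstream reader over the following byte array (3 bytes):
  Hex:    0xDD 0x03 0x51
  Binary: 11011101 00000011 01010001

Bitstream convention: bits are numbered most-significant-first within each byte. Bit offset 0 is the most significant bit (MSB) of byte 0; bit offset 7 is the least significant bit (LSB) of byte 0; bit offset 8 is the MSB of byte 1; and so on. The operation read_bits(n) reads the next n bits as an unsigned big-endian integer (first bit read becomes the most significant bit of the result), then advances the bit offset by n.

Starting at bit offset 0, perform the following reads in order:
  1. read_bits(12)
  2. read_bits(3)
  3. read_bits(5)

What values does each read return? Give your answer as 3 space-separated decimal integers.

Read 1: bits[0:12] width=12 -> value=3536 (bin 110111010000); offset now 12 = byte 1 bit 4; 12 bits remain
Read 2: bits[12:15] width=3 -> value=1 (bin 001); offset now 15 = byte 1 bit 7; 9 bits remain
Read 3: bits[15:20] width=5 -> value=21 (bin 10101); offset now 20 = byte 2 bit 4; 4 bits remain

Answer: 3536 1 21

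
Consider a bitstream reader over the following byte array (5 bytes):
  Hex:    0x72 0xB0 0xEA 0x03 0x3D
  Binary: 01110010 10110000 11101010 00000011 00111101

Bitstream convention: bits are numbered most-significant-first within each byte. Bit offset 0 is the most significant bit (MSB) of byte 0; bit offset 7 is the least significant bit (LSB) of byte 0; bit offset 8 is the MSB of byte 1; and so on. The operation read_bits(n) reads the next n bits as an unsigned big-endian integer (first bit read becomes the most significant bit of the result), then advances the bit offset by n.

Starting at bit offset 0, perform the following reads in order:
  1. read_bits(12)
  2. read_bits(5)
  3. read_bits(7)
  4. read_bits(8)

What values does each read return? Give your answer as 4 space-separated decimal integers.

Answer: 1835 1 106 3

Derivation:
Read 1: bits[0:12] width=12 -> value=1835 (bin 011100101011); offset now 12 = byte 1 bit 4; 28 bits remain
Read 2: bits[12:17] width=5 -> value=1 (bin 00001); offset now 17 = byte 2 bit 1; 23 bits remain
Read 3: bits[17:24] width=7 -> value=106 (bin 1101010); offset now 24 = byte 3 bit 0; 16 bits remain
Read 4: bits[24:32] width=8 -> value=3 (bin 00000011); offset now 32 = byte 4 bit 0; 8 bits remain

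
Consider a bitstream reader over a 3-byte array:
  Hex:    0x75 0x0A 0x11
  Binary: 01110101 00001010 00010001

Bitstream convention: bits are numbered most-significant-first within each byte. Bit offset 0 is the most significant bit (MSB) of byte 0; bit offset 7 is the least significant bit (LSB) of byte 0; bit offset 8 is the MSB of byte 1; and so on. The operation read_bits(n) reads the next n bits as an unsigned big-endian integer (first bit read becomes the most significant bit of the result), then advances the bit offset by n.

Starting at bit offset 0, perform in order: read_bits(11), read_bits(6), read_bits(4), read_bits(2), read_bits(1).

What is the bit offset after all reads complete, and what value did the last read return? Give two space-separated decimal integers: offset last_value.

Read 1: bits[0:11] width=11 -> value=936 (bin 01110101000); offset now 11 = byte 1 bit 3; 13 bits remain
Read 2: bits[11:17] width=6 -> value=20 (bin 010100); offset now 17 = byte 2 bit 1; 7 bits remain
Read 3: bits[17:21] width=4 -> value=2 (bin 0010); offset now 21 = byte 2 bit 5; 3 bits remain
Read 4: bits[21:23] width=2 -> value=0 (bin 00); offset now 23 = byte 2 bit 7; 1 bits remain
Read 5: bits[23:24] width=1 -> value=1 (bin 1); offset now 24 = byte 3 bit 0; 0 bits remain

Answer: 24 1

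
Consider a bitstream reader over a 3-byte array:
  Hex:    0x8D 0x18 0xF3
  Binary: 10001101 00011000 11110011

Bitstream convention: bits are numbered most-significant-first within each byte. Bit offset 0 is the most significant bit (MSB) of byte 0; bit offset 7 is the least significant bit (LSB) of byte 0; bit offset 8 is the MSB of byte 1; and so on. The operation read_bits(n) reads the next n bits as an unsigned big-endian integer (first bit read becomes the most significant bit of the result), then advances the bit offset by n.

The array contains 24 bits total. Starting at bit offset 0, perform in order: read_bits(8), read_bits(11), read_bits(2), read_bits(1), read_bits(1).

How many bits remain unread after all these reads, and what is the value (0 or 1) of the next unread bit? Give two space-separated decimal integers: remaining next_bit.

Answer: 1 1

Derivation:
Read 1: bits[0:8] width=8 -> value=141 (bin 10001101); offset now 8 = byte 1 bit 0; 16 bits remain
Read 2: bits[8:19] width=11 -> value=199 (bin 00011000111); offset now 19 = byte 2 bit 3; 5 bits remain
Read 3: bits[19:21] width=2 -> value=2 (bin 10); offset now 21 = byte 2 bit 5; 3 bits remain
Read 4: bits[21:22] width=1 -> value=0 (bin 0); offset now 22 = byte 2 bit 6; 2 bits remain
Read 5: bits[22:23] width=1 -> value=1 (bin 1); offset now 23 = byte 2 bit 7; 1 bits remain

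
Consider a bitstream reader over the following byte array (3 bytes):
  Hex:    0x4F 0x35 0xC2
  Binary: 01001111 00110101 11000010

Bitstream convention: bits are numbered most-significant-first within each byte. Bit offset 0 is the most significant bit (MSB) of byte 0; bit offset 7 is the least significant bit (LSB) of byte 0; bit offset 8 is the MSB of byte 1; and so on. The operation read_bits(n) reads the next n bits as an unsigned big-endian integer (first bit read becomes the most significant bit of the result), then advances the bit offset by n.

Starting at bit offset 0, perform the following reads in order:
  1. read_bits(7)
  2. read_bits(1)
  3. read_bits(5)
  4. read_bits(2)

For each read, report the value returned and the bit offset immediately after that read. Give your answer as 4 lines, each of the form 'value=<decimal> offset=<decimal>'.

Read 1: bits[0:7] width=7 -> value=39 (bin 0100111); offset now 7 = byte 0 bit 7; 17 bits remain
Read 2: bits[7:8] width=1 -> value=1 (bin 1); offset now 8 = byte 1 bit 0; 16 bits remain
Read 3: bits[8:13] width=5 -> value=6 (bin 00110); offset now 13 = byte 1 bit 5; 11 bits remain
Read 4: bits[13:15] width=2 -> value=2 (bin 10); offset now 15 = byte 1 bit 7; 9 bits remain

Answer: value=39 offset=7
value=1 offset=8
value=6 offset=13
value=2 offset=15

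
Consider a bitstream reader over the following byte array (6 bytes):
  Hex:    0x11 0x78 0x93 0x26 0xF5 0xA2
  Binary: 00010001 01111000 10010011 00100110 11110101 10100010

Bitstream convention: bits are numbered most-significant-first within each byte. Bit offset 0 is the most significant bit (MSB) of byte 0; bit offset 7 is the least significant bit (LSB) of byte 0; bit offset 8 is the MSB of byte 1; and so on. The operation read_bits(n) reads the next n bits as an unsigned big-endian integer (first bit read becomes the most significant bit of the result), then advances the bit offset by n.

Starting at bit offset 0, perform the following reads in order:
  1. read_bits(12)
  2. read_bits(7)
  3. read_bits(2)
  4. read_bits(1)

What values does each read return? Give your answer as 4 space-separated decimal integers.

Answer: 279 68 2 0

Derivation:
Read 1: bits[0:12] width=12 -> value=279 (bin 000100010111); offset now 12 = byte 1 bit 4; 36 bits remain
Read 2: bits[12:19] width=7 -> value=68 (bin 1000100); offset now 19 = byte 2 bit 3; 29 bits remain
Read 3: bits[19:21] width=2 -> value=2 (bin 10); offset now 21 = byte 2 bit 5; 27 bits remain
Read 4: bits[21:22] width=1 -> value=0 (bin 0); offset now 22 = byte 2 bit 6; 26 bits remain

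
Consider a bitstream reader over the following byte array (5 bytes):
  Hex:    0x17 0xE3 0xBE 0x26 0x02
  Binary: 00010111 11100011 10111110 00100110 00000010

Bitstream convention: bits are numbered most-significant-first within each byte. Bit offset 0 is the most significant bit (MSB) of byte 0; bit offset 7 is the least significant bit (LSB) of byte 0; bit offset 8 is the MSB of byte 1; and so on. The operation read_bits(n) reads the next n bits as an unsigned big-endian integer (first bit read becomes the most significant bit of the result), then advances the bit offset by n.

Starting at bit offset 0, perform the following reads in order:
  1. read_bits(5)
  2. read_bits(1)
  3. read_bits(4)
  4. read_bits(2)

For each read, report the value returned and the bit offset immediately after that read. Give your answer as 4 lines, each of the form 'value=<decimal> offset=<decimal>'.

Answer: value=2 offset=5
value=1 offset=6
value=15 offset=10
value=2 offset=12

Derivation:
Read 1: bits[0:5] width=5 -> value=2 (bin 00010); offset now 5 = byte 0 bit 5; 35 bits remain
Read 2: bits[5:6] width=1 -> value=1 (bin 1); offset now 6 = byte 0 bit 6; 34 bits remain
Read 3: bits[6:10] width=4 -> value=15 (bin 1111); offset now 10 = byte 1 bit 2; 30 bits remain
Read 4: bits[10:12] width=2 -> value=2 (bin 10); offset now 12 = byte 1 bit 4; 28 bits remain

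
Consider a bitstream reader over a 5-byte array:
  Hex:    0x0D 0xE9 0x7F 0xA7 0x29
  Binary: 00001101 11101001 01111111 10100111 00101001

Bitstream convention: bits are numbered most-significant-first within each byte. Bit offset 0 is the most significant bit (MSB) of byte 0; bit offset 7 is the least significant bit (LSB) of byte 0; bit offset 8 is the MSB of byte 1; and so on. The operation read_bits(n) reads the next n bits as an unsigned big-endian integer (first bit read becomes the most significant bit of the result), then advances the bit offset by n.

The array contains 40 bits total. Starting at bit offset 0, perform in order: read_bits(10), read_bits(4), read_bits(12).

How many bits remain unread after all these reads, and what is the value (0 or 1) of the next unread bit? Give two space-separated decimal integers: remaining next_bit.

Answer: 14 1

Derivation:
Read 1: bits[0:10] width=10 -> value=55 (bin 0000110111); offset now 10 = byte 1 bit 2; 30 bits remain
Read 2: bits[10:14] width=4 -> value=10 (bin 1010); offset now 14 = byte 1 bit 6; 26 bits remain
Read 3: bits[14:26] width=12 -> value=1534 (bin 010111111110); offset now 26 = byte 3 bit 2; 14 bits remain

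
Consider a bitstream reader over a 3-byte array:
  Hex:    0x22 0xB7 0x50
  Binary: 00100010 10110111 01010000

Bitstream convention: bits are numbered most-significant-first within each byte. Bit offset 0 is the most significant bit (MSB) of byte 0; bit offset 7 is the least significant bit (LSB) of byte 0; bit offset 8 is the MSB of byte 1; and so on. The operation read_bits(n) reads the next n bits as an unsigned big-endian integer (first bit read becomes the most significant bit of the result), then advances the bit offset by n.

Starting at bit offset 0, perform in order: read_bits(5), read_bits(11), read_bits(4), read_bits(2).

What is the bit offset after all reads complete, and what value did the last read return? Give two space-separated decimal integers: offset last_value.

Read 1: bits[0:5] width=5 -> value=4 (bin 00100); offset now 5 = byte 0 bit 5; 19 bits remain
Read 2: bits[5:16] width=11 -> value=695 (bin 01010110111); offset now 16 = byte 2 bit 0; 8 bits remain
Read 3: bits[16:20] width=4 -> value=5 (bin 0101); offset now 20 = byte 2 bit 4; 4 bits remain
Read 4: bits[20:22] width=2 -> value=0 (bin 00); offset now 22 = byte 2 bit 6; 2 bits remain

Answer: 22 0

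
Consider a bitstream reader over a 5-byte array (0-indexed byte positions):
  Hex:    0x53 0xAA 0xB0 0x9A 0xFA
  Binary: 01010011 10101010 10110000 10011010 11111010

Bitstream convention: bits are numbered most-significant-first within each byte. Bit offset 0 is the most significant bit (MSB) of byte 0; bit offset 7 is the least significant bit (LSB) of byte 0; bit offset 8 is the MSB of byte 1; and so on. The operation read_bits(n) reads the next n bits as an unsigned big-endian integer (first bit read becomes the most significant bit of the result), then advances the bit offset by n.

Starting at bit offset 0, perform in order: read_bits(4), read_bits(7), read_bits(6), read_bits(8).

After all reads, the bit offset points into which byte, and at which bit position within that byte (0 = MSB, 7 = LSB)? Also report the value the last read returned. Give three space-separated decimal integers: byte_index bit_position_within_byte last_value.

Answer: 3 1 97

Derivation:
Read 1: bits[0:4] width=4 -> value=5 (bin 0101); offset now 4 = byte 0 bit 4; 36 bits remain
Read 2: bits[4:11] width=7 -> value=29 (bin 0011101); offset now 11 = byte 1 bit 3; 29 bits remain
Read 3: bits[11:17] width=6 -> value=21 (bin 010101); offset now 17 = byte 2 bit 1; 23 bits remain
Read 4: bits[17:25] width=8 -> value=97 (bin 01100001); offset now 25 = byte 3 bit 1; 15 bits remain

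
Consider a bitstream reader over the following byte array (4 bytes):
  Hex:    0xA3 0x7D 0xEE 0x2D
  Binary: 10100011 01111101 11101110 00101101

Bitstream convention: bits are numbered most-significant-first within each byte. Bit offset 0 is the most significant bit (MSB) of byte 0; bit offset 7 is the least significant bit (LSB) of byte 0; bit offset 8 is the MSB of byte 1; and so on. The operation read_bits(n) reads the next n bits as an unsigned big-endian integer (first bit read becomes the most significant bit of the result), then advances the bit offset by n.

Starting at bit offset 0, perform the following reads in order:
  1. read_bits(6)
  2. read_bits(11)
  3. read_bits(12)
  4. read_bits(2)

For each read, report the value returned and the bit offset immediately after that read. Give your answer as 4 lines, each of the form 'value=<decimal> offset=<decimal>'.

Answer: value=40 offset=6
value=1787 offset=17
value=3525 offset=29
value=2 offset=31

Derivation:
Read 1: bits[0:6] width=6 -> value=40 (bin 101000); offset now 6 = byte 0 bit 6; 26 bits remain
Read 2: bits[6:17] width=11 -> value=1787 (bin 11011111011); offset now 17 = byte 2 bit 1; 15 bits remain
Read 3: bits[17:29] width=12 -> value=3525 (bin 110111000101); offset now 29 = byte 3 bit 5; 3 bits remain
Read 4: bits[29:31] width=2 -> value=2 (bin 10); offset now 31 = byte 3 bit 7; 1 bits remain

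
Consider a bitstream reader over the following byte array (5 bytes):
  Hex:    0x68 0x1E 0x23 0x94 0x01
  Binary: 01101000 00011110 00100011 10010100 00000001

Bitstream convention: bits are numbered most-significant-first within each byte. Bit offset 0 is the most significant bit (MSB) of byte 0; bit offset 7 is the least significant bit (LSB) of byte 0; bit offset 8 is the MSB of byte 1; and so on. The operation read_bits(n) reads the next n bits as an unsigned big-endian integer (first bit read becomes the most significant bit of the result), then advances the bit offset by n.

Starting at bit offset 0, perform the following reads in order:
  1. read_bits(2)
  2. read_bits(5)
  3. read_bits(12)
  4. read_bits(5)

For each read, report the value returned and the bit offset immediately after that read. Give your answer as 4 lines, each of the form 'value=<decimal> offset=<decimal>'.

Read 1: bits[0:2] width=2 -> value=1 (bin 01); offset now 2 = byte 0 bit 2; 38 bits remain
Read 2: bits[2:7] width=5 -> value=20 (bin 10100); offset now 7 = byte 0 bit 7; 33 bits remain
Read 3: bits[7:19] width=12 -> value=241 (bin 000011110001); offset now 19 = byte 2 bit 3; 21 bits remain
Read 4: bits[19:24] width=5 -> value=3 (bin 00011); offset now 24 = byte 3 bit 0; 16 bits remain

Answer: value=1 offset=2
value=20 offset=7
value=241 offset=19
value=3 offset=24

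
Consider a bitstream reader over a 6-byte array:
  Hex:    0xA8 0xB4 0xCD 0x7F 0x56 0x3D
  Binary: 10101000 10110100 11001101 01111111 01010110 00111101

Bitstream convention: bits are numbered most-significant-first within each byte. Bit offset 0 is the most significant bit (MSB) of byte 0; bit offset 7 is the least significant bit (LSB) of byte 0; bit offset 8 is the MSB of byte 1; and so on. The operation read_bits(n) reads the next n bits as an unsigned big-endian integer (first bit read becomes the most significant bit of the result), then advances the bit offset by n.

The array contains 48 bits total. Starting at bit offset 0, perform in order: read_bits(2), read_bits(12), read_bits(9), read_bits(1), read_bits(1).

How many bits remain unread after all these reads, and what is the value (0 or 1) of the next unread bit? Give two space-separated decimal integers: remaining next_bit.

Answer: 23 1

Derivation:
Read 1: bits[0:2] width=2 -> value=2 (bin 10); offset now 2 = byte 0 bit 2; 46 bits remain
Read 2: bits[2:14] width=12 -> value=2605 (bin 101000101101); offset now 14 = byte 1 bit 6; 34 bits remain
Read 3: bits[14:23] width=9 -> value=102 (bin 001100110); offset now 23 = byte 2 bit 7; 25 bits remain
Read 4: bits[23:24] width=1 -> value=1 (bin 1); offset now 24 = byte 3 bit 0; 24 bits remain
Read 5: bits[24:25] width=1 -> value=0 (bin 0); offset now 25 = byte 3 bit 1; 23 bits remain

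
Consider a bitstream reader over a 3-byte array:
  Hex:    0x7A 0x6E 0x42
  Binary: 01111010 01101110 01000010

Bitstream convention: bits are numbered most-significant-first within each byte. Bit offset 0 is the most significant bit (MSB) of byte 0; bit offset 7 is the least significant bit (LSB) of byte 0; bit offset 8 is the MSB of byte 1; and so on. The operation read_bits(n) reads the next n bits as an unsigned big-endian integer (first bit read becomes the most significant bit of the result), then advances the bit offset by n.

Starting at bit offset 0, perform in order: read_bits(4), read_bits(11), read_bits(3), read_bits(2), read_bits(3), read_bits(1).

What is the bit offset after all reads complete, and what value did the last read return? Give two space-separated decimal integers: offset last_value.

Answer: 24 0

Derivation:
Read 1: bits[0:4] width=4 -> value=7 (bin 0111); offset now 4 = byte 0 bit 4; 20 bits remain
Read 2: bits[4:15] width=11 -> value=1335 (bin 10100110111); offset now 15 = byte 1 bit 7; 9 bits remain
Read 3: bits[15:18] width=3 -> value=1 (bin 001); offset now 18 = byte 2 bit 2; 6 bits remain
Read 4: bits[18:20] width=2 -> value=0 (bin 00); offset now 20 = byte 2 bit 4; 4 bits remain
Read 5: bits[20:23] width=3 -> value=1 (bin 001); offset now 23 = byte 2 bit 7; 1 bits remain
Read 6: bits[23:24] width=1 -> value=0 (bin 0); offset now 24 = byte 3 bit 0; 0 bits remain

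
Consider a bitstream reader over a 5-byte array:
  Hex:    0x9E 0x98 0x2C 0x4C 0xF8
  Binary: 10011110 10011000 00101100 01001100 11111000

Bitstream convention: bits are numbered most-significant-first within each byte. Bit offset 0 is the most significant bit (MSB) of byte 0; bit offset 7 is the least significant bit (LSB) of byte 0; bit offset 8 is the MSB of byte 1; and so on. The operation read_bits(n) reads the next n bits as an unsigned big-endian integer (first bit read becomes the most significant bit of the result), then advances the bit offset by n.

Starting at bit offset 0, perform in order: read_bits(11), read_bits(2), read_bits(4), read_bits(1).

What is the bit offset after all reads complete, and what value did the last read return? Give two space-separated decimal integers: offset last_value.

Answer: 18 0

Derivation:
Read 1: bits[0:11] width=11 -> value=1268 (bin 10011110100); offset now 11 = byte 1 bit 3; 29 bits remain
Read 2: bits[11:13] width=2 -> value=3 (bin 11); offset now 13 = byte 1 bit 5; 27 bits remain
Read 3: bits[13:17] width=4 -> value=0 (bin 0000); offset now 17 = byte 2 bit 1; 23 bits remain
Read 4: bits[17:18] width=1 -> value=0 (bin 0); offset now 18 = byte 2 bit 2; 22 bits remain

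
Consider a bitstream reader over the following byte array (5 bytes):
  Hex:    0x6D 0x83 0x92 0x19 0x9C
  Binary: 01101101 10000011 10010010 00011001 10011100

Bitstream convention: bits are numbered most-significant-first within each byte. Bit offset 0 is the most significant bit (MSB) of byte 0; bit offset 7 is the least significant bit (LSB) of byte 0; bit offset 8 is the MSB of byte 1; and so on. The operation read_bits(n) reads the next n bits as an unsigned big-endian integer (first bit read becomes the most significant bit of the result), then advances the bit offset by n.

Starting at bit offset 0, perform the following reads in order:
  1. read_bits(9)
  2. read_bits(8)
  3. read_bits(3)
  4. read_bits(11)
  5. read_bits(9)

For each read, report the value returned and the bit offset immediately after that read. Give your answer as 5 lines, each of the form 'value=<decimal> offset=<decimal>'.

Read 1: bits[0:9] width=9 -> value=219 (bin 011011011); offset now 9 = byte 1 bit 1; 31 bits remain
Read 2: bits[9:17] width=8 -> value=7 (bin 00000111); offset now 17 = byte 2 bit 1; 23 bits remain
Read 3: bits[17:20] width=3 -> value=1 (bin 001); offset now 20 = byte 2 bit 4; 20 bits remain
Read 4: bits[20:31] width=11 -> value=268 (bin 00100001100); offset now 31 = byte 3 bit 7; 9 bits remain
Read 5: bits[31:40] width=9 -> value=412 (bin 110011100); offset now 40 = byte 5 bit 0; 0 bits remain

Answer: value=219 offset=9
value=7 offset=17
value=1 offset=20
value=268 offset=31
value=412 offset=40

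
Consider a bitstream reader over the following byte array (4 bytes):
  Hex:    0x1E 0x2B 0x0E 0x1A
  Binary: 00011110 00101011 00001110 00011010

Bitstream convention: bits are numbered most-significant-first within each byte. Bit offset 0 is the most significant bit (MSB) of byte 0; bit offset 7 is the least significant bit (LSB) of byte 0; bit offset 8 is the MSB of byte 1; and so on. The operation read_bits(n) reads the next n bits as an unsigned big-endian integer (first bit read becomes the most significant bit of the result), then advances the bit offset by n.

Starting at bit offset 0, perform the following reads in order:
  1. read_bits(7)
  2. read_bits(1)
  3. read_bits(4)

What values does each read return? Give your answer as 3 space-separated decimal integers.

Read 1: bits[0:7] width=7 -> value=15 (bin 0001111); offset now 7 = byte 0 bit 7; 25 bits remain
Read 2: bits[7:8] width=1 -> value=0 (bin 0); offset now 8 = byte 1 bit 0; 24 bits remain
Read 3: bits[8:12] width=4 -> value=2 (bin 0010); offset now 12 = byte 1 bit 4; 20 bits remain

Answer: 15 0 2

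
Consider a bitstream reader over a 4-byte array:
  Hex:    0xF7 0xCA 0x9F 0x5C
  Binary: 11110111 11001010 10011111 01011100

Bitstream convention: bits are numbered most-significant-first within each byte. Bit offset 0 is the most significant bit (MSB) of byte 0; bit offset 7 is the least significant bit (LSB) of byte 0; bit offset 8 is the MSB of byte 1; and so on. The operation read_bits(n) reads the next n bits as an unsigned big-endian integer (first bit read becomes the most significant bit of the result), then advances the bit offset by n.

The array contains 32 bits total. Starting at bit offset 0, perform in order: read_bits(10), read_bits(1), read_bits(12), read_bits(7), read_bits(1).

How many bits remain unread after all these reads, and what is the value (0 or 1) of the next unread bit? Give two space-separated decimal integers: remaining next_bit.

Read 1: bits[0:10] width=10 -> value=991 (bin 1111011111); offset now 10 = byte 1 bit 2; 22 bits remain
Read 2: bits[10:11] width=1 -> value=0 (bin 0); offset now 11 = byte 1 bit 3; 21 bits remain
Read 3: bits[11:23] width=12 -> value=1359 (bin 010101001111); offset now 23 = byte 2 bit 7; 9 bits remain
Read 4: bits[23:30] width=7 -> value=87 (bin 1010111); offset now 30 = byte 3 bit 6; 2 bits remain
Read 5: bits[30:31] width=1 -> value=0 (bin 0); offset now 31 = byte 3 bit 7; 1 bits remain

Answer: 1 0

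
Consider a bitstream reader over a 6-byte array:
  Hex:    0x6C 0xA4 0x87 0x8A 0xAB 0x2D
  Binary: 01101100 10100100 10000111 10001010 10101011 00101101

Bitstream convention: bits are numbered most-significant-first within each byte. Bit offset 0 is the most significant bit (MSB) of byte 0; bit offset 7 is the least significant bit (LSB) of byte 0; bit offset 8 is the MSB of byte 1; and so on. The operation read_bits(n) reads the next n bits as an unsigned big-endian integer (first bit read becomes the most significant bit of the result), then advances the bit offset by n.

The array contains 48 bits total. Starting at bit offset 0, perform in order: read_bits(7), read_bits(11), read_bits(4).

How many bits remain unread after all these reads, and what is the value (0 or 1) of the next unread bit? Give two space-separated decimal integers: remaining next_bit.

Answer: 26 1

Derivation:
Read 1: bits[0:7] width=7 -> value=54 (bin 0110110); offset now 7 = byte 0 bit 7; 41 bits remain
Read 2: bits[7:18] width=11 -> value=658 (bin 01010010010); offset now 18 = byte 2 bit 2; 30 bits remain
Read 3: bits[18:22] width=4 -> value=1 (bin 0001); offset now 22 = byte 2 bit 6; 26 bits remain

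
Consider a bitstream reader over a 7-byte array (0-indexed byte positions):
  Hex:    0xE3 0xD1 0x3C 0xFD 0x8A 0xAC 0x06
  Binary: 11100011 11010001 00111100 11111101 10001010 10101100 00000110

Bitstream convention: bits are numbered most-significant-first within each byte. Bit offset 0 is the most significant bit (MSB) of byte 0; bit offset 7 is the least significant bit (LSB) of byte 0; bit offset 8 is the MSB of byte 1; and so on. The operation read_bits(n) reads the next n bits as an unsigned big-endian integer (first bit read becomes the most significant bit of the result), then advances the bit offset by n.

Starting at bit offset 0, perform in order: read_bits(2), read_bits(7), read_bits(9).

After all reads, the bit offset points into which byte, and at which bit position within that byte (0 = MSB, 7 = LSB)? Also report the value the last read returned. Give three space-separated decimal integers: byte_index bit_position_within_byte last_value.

Read 1: bits[0:2] width=2 -> value=3 (bin 11); offset now 2 = byte 0 bit 2; 54 bits remain
Read 2: bits[2:9] width=7 -> value=71 (bin 1000111); offset now 9 = byte 1 bit 1; 47 bits remain
Read 3: bits[9:18] width=9 -> value=324 (bin 101000100); offset now 18 = byte 2 bit 2; 38 bits remain

Answer: 2 2 324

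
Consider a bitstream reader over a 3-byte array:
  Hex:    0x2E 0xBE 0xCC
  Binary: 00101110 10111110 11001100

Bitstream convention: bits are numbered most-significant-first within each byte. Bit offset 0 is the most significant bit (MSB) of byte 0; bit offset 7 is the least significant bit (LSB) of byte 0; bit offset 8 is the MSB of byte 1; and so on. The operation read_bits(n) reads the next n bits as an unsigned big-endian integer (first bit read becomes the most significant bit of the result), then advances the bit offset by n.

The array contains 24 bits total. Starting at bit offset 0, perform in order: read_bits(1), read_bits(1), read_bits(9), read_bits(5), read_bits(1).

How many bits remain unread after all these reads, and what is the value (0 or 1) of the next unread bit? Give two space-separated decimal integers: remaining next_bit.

Answer: 7 1

Derivation:
Read 1: bits[0:1] width=1 -> value=0 (bin 0); offset now 1 = byte 0 bit 1; 23 bits remain
Read 2: bits[1:2] width=1 -> value=0 (bin 0); offset now 2 = byte 0 bit 2; 22 bits remain
Read 3: bits[2:11] width=9 -> value=373 (bin 101110101); offset now 11 = byte 1 bit 3; 13 bits remain
Read 4: bits[11:16] width=5 -> value=30 (bin 11110); offset now 16 = byte 2 bit 0; 8 bits remain
Read 5: bits[16:17] width=1 -> value=1 (bin 1); offset now 17 = byte 2 bit 1; 7 bits remain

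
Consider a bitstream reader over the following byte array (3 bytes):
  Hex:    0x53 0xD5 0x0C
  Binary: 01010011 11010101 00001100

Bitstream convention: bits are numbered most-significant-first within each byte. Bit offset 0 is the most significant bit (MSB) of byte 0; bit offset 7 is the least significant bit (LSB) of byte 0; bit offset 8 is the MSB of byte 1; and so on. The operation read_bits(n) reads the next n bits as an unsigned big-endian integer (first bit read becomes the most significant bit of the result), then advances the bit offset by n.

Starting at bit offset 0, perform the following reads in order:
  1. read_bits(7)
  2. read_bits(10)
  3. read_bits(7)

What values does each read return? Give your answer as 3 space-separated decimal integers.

Read 1: bits[0:7] width=7 -> value=41 (bin 0101001); offset now 7 = byte 0 bit 7; 17 bits remain
Read 2: bits[7:17] width=10 -> value=938 (bin 1110101010); offset now 17 = byte 2 bit 1; 7 bits remain
Read 3: bits[17:24] width=7 -> value=12 (bin 0001100); offset now 24 = byte 3 bit 0; 0 bits remain

Answer: 41 938 12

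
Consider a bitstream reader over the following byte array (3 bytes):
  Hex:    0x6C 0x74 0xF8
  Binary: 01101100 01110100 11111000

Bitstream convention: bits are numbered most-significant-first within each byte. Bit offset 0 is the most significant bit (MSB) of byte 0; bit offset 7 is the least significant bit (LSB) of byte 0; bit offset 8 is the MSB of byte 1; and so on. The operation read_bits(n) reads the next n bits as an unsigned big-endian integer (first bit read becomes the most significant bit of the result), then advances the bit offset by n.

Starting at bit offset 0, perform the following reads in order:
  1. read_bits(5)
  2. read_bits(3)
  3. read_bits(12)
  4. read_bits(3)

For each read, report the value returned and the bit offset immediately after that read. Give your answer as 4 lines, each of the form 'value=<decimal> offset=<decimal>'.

Read 1: bits[0:5] width=5 -> value=13 (bin 01101); offset now 5 = byte 0 bit 5; 19 bits remain
Read 2: bits[5:8] width=3 -> value=4 (bin 100); offset now 8 = byte 1 bit 0; 16 bits remain
Read 3: bits[8:20] width=12 -> value=1871 (bin 011101001111); offset now 20 = byte 2 bit 4; 4 bits remain
Read 4: bits[20:23] width=3 -> value=4 (bin 100); offset now 23 = byte 2 bit 7; 1 bits remain

Answer: value=13 offset=5
value=4 offset=8
value=1871 offset=20
value=4 offset=23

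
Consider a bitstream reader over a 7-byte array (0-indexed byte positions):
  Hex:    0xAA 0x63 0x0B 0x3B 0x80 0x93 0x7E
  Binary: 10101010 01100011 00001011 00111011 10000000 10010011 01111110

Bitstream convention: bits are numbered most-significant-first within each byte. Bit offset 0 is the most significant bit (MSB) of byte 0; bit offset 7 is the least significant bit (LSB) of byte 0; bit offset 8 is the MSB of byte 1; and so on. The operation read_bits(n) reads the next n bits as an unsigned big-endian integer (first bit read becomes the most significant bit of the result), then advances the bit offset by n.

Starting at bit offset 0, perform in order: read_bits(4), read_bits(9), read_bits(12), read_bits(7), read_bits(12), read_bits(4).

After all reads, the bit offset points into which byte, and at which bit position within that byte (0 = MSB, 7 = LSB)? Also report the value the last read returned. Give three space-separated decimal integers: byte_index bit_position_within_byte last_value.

Read 1: bits[0:4] width=4 -> value=10 (bin 1010); offset now 4 = byte 0 bit 4; 52 bits remain
Read 2: bits[4:13] width=9 -> value=332 (bin 101001100); offset now 13 = byte 1 bit 5; 43 bits remain
Read 3: bits[13:25] width=12 -> value=1558 (bin 011000010110); offset now 25 = byte 3 bit 1; 31 bits remain
Read 4: bits[25:32] width=7 -> value=59 (bin 0111011); offset now 32 = byte 4 bit 0; 24 bits remain
Read 5: bits[32:44] width=12 -> value=2057 (bin 100000001001); offset now 44 = byte 5 bit 4; 12 bits remain
Read 6: bits[44:48] width=4 -> value=3 (bin 0011); offset now 48 = byte 6 bit 0; 8 bits remain

Answer: 6 0 3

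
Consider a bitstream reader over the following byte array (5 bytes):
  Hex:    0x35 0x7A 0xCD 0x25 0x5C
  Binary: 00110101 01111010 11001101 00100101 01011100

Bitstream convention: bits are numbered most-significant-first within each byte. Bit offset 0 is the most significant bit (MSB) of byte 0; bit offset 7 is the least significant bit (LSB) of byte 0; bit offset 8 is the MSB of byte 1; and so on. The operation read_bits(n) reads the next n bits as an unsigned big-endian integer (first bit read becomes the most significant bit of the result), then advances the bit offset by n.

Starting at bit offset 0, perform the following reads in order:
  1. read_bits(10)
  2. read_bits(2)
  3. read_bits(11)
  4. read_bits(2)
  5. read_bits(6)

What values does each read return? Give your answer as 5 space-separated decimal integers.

Answer: 213 3 1382 2 18

Derivation:
Read 1: bits[0:10] width=10 -> value=213 (bin 0011010101); offset now 10 = byte 1 bit 2; 30 bits remain
Read 2: bits[10:12] width=2 -> value=3 (bin 11); offset now 12 = byte 1 bit 4; 28 bits remain
Read 3: bits[12:23] width=11 -> value=1382 (bin 10101100110); offset now 23 = byte 2 bit 7; 17 bits remain
Read 4: bits[23:25] width=2 -> value=2 (bin 10); offset now 25 = byte 3 bit 1; 15 bits remain
Read 5: bits[25:31] width=6 -> value=18 (bin 010010); offset now 31 = byte 3 bit 7; 9 bits remain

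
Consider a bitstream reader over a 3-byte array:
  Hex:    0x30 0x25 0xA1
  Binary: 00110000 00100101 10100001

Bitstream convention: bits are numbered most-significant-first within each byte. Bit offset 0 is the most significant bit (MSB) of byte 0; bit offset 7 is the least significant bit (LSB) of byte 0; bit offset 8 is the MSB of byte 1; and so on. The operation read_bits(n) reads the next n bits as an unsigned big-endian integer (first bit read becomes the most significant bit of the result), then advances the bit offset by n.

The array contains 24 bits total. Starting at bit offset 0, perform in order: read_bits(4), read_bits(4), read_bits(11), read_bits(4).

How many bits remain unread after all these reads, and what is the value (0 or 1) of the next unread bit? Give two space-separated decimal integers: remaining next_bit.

Answer: 1 1

Derivation:
Read 1: bits[0:4] width=4 -> value=3 (bin 0011); offset now 4 = byte 0 bit 4; 20 bits remain
Read 2: bits[4:8] width=4 -> value=0 (bin 0000); offset now 8 = byte 1 bit 0; 16 bits remain
Read 3: bits[8:19] width=11 -> value=301 (bin 00100101101); offset now 19 = byte 2 bit 3; 5 bits remain
Read 4: bits[19:23] width=4 -> value=0 (bin 0000); offset now 23 = byte 2 bit 7; 1 bits remain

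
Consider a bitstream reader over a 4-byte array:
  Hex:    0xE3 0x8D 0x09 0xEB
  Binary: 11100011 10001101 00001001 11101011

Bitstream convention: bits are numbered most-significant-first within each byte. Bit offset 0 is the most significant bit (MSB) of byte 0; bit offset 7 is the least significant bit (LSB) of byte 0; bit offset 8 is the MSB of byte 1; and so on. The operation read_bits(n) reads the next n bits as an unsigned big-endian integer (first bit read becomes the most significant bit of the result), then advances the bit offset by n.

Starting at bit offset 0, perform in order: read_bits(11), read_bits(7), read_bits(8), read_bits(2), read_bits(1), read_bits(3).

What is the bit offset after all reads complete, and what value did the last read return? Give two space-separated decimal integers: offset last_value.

Read 1: bits[0:11] width=11 -> value=1820 (bin 11100011100); offset now 11 = byte 1 bit 3; 21 bits remain
Read 2: bits[11:18] width=7 -> value=52 (bin 0110100); offset now 18 = byte 2 bit 2; 14 bits remain
Read 3: bits[18:26] width=8 -> value=39 (bin 00100111); offset now 26 = byte 3 bit 2; 6 bits remain
Read 4: bits[26:28] width=2 -> value=2 (bin 10); offset now 28 = byte 3 bit 4; 4 bits remain
Read 5: bits[28:29] width=1 -> value=1 (bin 1); offset now 29 = byte 3 bit 5; 3 bits remain
Read 6: bits[29:32] width=3 -> value=3 (bin 011); offset now 32 = byte 4 bit 0; 0 bits remain

Answer: 32 3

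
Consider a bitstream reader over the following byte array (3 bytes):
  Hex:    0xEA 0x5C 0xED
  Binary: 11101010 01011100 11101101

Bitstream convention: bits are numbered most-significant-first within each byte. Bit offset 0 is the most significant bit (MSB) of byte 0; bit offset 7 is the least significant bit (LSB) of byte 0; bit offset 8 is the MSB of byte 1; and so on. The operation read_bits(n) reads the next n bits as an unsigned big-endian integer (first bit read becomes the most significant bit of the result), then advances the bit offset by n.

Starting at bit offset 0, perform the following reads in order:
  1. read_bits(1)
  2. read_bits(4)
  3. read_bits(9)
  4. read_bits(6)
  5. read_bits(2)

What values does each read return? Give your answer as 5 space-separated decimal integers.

Read 1: bits[0:1] width=1 -> value=1 (bin 1); offset now 1 = byte 0 bit 1; 23 bits remain
Read 2: bits[1:5] width=4 -> value=13 (bin 1101); offset now 5 = byte 0 bit 5; 19 bits remain
Read 3: bits[5:14] width=9 -> value=151 (bin 010010111); offset now 14 = byte 1 bit 6; 10 bits remain
Read 4: bits[14:20] width=6 -> value=14 (bin 001110); offset now 20 = byte 2 bit 4; 4 bits remain
Read 5: bits[20:22] width=2 -> value=3 (bin 11); offset now 22 = byte 2 bit 6; 2 bits remain

Answer: 1 13 151 14 3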